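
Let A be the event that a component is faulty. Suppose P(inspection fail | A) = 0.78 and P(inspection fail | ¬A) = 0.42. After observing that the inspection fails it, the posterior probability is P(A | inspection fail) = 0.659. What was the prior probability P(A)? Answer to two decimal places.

P(A) = 0.51

Bayes' rule in odds form gives O(A|E) = O(A)·[P(E|A)/P(E|¬A)], hence O(A) = O(A|E)/LR.
Posterior odds = 0.659/(1−0.659) = 1.9326. LR = 0.78/0.42 = 1.8571.
Prior odds = 1.9326/1.8571 = 1.0407, so P(A) = 1.0407/(1+1.0407) ≈ 0.51.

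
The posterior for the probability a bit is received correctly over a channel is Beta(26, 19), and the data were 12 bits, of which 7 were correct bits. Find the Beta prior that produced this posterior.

Beta(19, 14)

Beta is conjugate to the binomial likelihood: posterior = Beta(a+s, b+f).
So a = 26 − 7 = 19 and b = 19 − 5 = 14.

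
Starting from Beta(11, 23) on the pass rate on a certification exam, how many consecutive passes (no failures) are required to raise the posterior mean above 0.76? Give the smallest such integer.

k = 62

After k passes and 0 failures the posterior is Beta(11+k, 23), with mean (11+k)/(11+23+k).
Set (11+k)/(34+k) > 0.76 and solve: k > (0.76·34 − 11)/(1 − 0.76) = 61.833.
The smallest integer exceeding 61.833 is 62, and checking k=62: (73)/(96) = 0.7604 > 0.76.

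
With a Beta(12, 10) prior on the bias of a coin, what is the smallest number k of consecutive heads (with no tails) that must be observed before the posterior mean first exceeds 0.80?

After k heads and 0 tails the posterior is Beta(12+k, 10), with mean (12+k)/(12+10+k).
Set (12+k)/(22+k) > 0.80 and solve: k > (0.80·22 − 12)/(1 − 0.80) = 28.000.
The smallest integer exceeding 28.000 is 29.

k = 29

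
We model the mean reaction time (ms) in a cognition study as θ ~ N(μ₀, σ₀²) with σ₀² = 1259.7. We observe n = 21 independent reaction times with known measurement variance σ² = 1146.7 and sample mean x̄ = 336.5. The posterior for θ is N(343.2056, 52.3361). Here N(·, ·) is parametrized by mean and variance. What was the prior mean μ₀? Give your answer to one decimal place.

μ₀ = 497.9

With known observation variance, the Normal–Normal posterior has precision τ_n = τ₀ + n/σ² and mean μ_n = (τ₀μ₀ + (n/σ²)x̄)/τ_n.
Here τ₀ = 1/1259.7 = 0.000794 and τ_data = 21/1146.7 = 0.018313, so τ_n = 0.019107.
Rearranging for μ₀: μ₀ = (μ_n·τ_n − τ_data·x̄)/τ₀ = (343.2056·0.019107 − 0.018313·336.5) / 0.000794 = 0.395305/0.000794 ≈ 497.9.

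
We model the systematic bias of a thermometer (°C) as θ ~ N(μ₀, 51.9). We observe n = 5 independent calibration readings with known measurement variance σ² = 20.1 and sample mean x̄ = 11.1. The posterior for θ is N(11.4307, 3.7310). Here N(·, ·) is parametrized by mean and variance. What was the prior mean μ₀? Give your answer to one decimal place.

μ₀ = 15.7

With known observation variance, the Normal–Normal posterior has precision τ_n = τ₀ + n/σ² and mean μ_n = (τ₀μ₀ + (n/σ²)x̄)/τ_n.
Here τ₀ = 1/51.9 = 0.019268 and τ_data = 5/20.1 = 0.248756, so τ_n = 0.268024.
Rearranging for μ₀: μ₀ = (μ_n·τ_n − τ_data·x̄)/τ₀ = (11.4307·0.268024 − 0.248756·11.1) / 0.019268 = 0.302510/0.019268 ≈ 15.7.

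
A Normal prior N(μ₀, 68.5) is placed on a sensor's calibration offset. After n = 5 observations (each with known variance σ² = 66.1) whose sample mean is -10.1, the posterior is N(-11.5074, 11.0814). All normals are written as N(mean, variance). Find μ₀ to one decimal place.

With known observation variance, the Normal–Normal posterior has precision τ_n = τ₀ + n/σ² and mean μ_n = (τ₀μ₀ + (n/σ²)x̄)/τ_n.
Here τ₀ = 1/68.5 = 0.014599 and τ_data = 5/66.1 = 0.075643, so τ_n = 0.090242.
Rearranging for μ₀: μ₀ = (μ_n·τ_n − τ_data·x̄)/τ₀ = (-11.5074·0.090242 − 0.075643·-10.1) / 0.014599 = -0.274456/0.014599 ≈ -18.8.

μ₀ = -18.8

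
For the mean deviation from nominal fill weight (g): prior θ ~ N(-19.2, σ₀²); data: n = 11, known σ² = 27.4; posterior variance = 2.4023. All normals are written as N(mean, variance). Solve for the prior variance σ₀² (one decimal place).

For the Normal–Normal model with known σ², precisions add: τ_n = τ₀ + n/σ².
So 1/σ₀² = 1/2.4023 − 11/27.4 = 0.416268 − 0.401460 = 0.014808.
Hence σ₀² = 1/0.014808 ≈ 67.5.

σ₀² = 67.5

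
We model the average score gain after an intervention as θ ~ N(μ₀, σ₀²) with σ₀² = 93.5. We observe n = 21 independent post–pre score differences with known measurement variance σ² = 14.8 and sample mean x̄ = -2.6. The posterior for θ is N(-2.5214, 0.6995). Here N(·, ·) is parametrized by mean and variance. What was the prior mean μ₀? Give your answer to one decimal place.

μ₀ = 7.9

The posterior mean is a precision-weighted average: μ_n = (τ₀μ₀ + τ_data·x̄)/(τ₀+τ_data), with τ₀=1/σ₀² and τ_data=n/σ².
Here τ₀ = 1/93.5 = 0.010695 and τ_data = 21/14.8 = 1.418919, so τ_n = 1.429614.
Rearranging for μ₀: μ₀ = (μ_n·τ_n − τ_data·x̄)/τ₀ = (-2.5214·1.429614 − 1.418919·-2.6) / 0.010695 = 0.084561/0.010695 ≈ 7.9.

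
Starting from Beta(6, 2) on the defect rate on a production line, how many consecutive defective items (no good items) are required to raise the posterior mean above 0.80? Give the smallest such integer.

k = 3

After k defective items and 0 good items the posterior is Beta(6+k, 2), with mean (6+k)/(6+2+k).
Set (6+k)/(8+k) > 0.80 and solve: k > (0.80·8 − 6)/(1 − 0.80) = 2.000.
The smallest integer exceeding 2.000 is 3.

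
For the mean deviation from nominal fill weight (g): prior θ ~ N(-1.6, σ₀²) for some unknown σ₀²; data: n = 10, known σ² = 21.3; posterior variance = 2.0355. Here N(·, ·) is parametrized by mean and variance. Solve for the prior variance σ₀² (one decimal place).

For the Normal–Normal model with known σ², precisions add: τ_n = τ₀ + n/σ².
So 1/σ₀² = 1/2.0355 − 10/21.3 = 0.491280 − 0.469484 = 0.021796.
Hence σ₀² = 1/0.021796 ≈ 45.9.

σ₀² = 45.9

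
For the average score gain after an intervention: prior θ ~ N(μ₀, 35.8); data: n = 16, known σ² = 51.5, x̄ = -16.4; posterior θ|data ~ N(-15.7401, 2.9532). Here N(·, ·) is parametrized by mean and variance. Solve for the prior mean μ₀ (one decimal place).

μ₀ = -8.4

The posterior mean is a precision-weighted average: μ_n = (τ₀μ₀ + τ_data·x̄)/(τ₀+τ_data), with τ₀=1/σ₀² and τ_data=n/σ².
Here τ₀ = 1/35.8 = 0.027933 and τ_data = 16/51.5 = 0.310680, so τ_n = 0.338613.
Rearranging for μ₀: μ₀ = (μ_n·τ_n − τ_data·x̄)/τ₀ = (-15.7401·0.338613 − 0.310680·-16.4) / 0.027933 = -0.234650/0.027933 ≈ -8.4.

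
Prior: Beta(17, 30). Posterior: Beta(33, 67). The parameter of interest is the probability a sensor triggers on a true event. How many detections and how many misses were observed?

Under Beta–binomial conjugacy the posterior parameters are (α+s, β+f).
Match parameters: s=33−17=16, f=67−30=37.

16 detections and 37 misses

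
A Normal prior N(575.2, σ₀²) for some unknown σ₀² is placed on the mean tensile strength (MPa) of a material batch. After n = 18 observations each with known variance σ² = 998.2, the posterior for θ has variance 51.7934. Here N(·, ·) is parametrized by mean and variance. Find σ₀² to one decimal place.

σ₀² = 784.3

Posterior precision equals prior precision plus data precision: 1/σ_n² = 1/σ₀² + n/σ².
So 1/σ₀² = 1/51.7934 − 18/998.2 = 0.019307 − 0.018032 = 0.001275.
Hence σ₀² = 1/0.001275 ≈ 784.3.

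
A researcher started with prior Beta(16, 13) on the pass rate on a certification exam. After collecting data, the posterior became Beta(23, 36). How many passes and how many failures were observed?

7 passes and 23 failures

Under Beta–binomial conjugacy the posterior parameters are (α+s, β+f).
So s = 23 − 16 = 7 and f = 36 − 13 = 23.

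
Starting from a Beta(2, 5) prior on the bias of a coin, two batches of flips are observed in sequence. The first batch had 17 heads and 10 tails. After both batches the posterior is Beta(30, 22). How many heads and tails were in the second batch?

11 heads and 7 tails

Sequential conjugate updates are equivalent to a single update on the pooled data, so total successes = posterior α − prior α and total failures = posterior β − prior β.
Total across both batches: 30−2=28 heads, 22−5=17 tails.
Subtract the first batch: 28−17=11 heads and 17−10=7 tails.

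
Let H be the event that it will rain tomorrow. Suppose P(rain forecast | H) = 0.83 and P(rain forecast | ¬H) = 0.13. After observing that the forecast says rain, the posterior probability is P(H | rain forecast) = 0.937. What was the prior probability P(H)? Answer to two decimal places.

In odds form, posterior odds = prior odds × likelihood ratio, so prior odds = posterior odds ÷ LR.
Posterior odds = 0.937/(1−0.937) = 14.8730. LR = 0.83/0.13 = 6.3846.
Prior odds = 14.8730/6.3846 = 2.3295, so P(H) = 2.3295/(1+2.3295) ≈ 0.70.

P(H) = 0.70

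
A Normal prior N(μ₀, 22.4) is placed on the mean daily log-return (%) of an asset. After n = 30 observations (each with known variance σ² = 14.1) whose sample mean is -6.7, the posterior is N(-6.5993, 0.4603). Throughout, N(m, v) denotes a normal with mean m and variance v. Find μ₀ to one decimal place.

μ₀ = -1.8

With known observation variance, the Normal–Normal posterior has precision τ_n = τ₀ + n/σ² and mean μ_n = (τ₀μ₀ + (n/σ²)x̄)/τ_n.
Here τ₀ = 1/22.4 = 0.044643 and τ_data = 30/14.1 = 2.127660, so τ_n = 2.172303.
Rearranging for μ₀: μ₀ = (μ_n·τ_n − τ_data·x̄)/τ₀ = (-6.5993·2.172303 − 2.127660·-6.7) / 0.044643 = -0.080357/0.044643 ≈ -1.8.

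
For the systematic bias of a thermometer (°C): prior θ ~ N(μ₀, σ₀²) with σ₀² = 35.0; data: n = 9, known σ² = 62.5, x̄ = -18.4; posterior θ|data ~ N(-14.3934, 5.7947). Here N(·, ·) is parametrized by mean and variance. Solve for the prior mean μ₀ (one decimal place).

The posterior mean is a precision-weighted average: μ_n = (τ₀μ₀ + τ_data·x̄)/(τ₀+τ_data), with τ₀=1/σ₀² and τ_data=n/σ².
Here τ₀ = 1/35.0 = 0.028571 and τ_data = 9/62.5 = 0.144000, so τ_n = 0.172571.
Rearranging for μ₀: μ₀ = (μ_n·τ_n − τ_data·x̄)/τ₀ = (-14.3934·0.172571 − 0.144000·-18.4) / 0.028571 = 0.165717/0.028571 ≈ 5.8.

μ₀ = 5.8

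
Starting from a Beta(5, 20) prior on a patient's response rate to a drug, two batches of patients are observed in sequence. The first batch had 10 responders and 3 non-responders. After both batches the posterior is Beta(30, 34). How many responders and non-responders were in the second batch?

15 responders and 11 non-responders

Because Beta–binomial updating is additive in the counts, the combined data contributed (α_post−α_prior, β_post−β_prior) successes and failures.
Total across both batches: 30−5=25 responders, 34−20=14 non-responders.
Subtract the first batch: 25−10=15 responders and 14−3=11 non-responders.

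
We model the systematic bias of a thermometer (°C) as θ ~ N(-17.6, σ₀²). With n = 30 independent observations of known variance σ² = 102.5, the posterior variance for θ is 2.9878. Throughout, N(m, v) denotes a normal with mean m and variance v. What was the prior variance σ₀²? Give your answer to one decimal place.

σ₀² = 23.8

For the Normal–Normal model with known σ², precisions add: τ_n = τ₀ + n/σ².
So 1/σ₀² = 1/2.9878 − 30/102.5 = 0.334694 − 0.292683 = 0.042011.
Hence σ₀² = 1/0.042011 ≈ 23.8.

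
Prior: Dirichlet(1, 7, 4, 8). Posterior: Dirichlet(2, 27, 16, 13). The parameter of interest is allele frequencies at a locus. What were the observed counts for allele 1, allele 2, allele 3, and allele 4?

counts (1, 20, 12, 5)

For a Dirichlet(α) prior with multinomial counts c, the posterior is Dirichlet(α + c) componentwise.
Counts are posterior − prior componentwise: 2−1=1, 27−7=20, 16−4=12, 13−8=5.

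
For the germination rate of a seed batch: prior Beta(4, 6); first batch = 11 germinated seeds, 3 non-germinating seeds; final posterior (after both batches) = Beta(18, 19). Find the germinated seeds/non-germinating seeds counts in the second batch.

Because Beta–binomial updating is additive in the counts, the combined data contributed (α_post−α_prior, β_post−β_prior) successes and failures.
Total across both batches: 18−4=14 germinated seeds, 19−6=13 non-germinating seeds.
Subtract the first batch: 14−11=3 germinated seeds and 13−3=10 non-germinating seeds.

3 germinated seeds and 10 non-germinating seeds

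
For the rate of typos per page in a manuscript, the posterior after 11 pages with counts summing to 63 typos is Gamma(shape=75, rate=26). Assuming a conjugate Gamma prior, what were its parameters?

Gamma(shape=12, rate=15)

Gamma–Poisson conjugacy: posterior shape = α + Σxᵢ, posterior rate = β + n.
So α = 75 − 63 = 12 and β = 26 − 11 = 15.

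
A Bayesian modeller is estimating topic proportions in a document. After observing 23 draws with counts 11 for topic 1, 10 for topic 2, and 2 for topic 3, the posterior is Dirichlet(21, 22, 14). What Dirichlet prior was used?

Dirichlet(10, 12, 12)

For a Dirichlet(α) prior with multinomial counts c, the posterior is Dirichlet(α + c) componentwise.
Subtract each count from the matching posterior parameter: 21−11=10, 22−10=12, 14−2=12.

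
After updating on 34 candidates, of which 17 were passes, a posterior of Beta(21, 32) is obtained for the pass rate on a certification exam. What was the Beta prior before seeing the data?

Beta(4, 15)

Beta is conjugate to the binomial likelihood: posterior = Beta(α+s, β+f).
Subtract the data counts: 21−17=4, 32−17=15.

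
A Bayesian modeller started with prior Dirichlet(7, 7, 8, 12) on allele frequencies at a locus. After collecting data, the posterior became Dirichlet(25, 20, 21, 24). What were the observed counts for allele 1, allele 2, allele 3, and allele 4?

counts (18, 13, 13, 12)

For a Dirichlet(α) prior with multinomial counts c, the posterior is Dirichlet(α + c) componentwise.
Counts are posterior − prior componentwise: 25−7=18, 20−7=13, 21−8=13, 24−12=12.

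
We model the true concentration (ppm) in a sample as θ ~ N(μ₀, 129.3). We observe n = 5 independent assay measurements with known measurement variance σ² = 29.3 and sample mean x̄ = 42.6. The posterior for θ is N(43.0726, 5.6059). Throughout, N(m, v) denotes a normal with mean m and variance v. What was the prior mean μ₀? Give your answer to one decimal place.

μ₀ = 53.5

The posterior mean is a precision-weighted average: μ_n = (τ₀μ₀ + τ_data·x̄)/(τ₀+τ_data), with τ₀=1/σ₀² and τ_data=n/σ².
Here τ₀ = 1/129.3 = 0.007734 and τ_data = 5/29.3 = 0.170648, so τ_n = 0.178382.
Rearranging for μ₀: μ₀ = (μ_n·τ_n − τ_data·x̄)/τ₀ = (43.0726·0.178382 − 0.170648·42.6) / 0.007734 = 0.413772/0.007734 ≈ 53.5.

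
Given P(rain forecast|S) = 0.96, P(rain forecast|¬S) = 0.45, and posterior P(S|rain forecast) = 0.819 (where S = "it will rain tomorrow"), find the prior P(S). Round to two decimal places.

P(S) = 0.68

In odds form, posterior odds = prior odds × likelihood ratio, so prior odds = posterior odds ÷ LR.
Posterior odds = 0.819/(1−0.819) = 4.5249. LR = 0.96/0.45 = 2.1333.
Prior odds = 4.5249/2.1333 = 2.1211, so P(S) = 2.1211/(1+2.1211) ≈ 0.68.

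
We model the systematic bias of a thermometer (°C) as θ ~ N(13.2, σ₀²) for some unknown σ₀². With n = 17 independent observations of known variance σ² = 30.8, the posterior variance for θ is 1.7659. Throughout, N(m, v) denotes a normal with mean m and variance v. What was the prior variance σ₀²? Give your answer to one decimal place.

For the Normal–Normal model with known σ², precisions add: τ_n = τ₀ + n/σ².
So 1/σ₀² = 1/1.7659 − 17/30.8 = 0.566283 − 0.551948 = 0.014335.
Hence σ₀² = 1/0.014335 ≈ 69.8.

σ₀² = 69.8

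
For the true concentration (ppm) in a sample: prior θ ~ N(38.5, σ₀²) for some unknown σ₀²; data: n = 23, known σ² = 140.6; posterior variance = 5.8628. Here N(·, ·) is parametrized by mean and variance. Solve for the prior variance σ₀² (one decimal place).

Posterior precision equals prior precision plus data precision: 1/σ_n² = 1/σ₀² + n/σ².
So 1/σ₀² = 1/5.8628 − 23/140.6 = 0.170567 − 0.163585 = 0.006982.
Hence σ₀² = 1/0.006982 ≈ 143.2.

σ₀² = 143.2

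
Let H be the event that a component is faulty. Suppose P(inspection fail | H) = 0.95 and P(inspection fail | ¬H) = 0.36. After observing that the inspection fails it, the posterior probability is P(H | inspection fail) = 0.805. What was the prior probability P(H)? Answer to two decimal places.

In odds form, posterior odds = prior odds × likelihood ratio, so prior odds = posterior odds ÷ LR.
Posterior odds = 0.805/(1−0.805) = 4.1282. LR = 0.95/0.36 = 2.6389.
Prior odds = 4.1282/2.6389 = 1.5644, so P(H) = 1.5644/(1+1.5644) ≈ 0.61.

P(H) = 0.61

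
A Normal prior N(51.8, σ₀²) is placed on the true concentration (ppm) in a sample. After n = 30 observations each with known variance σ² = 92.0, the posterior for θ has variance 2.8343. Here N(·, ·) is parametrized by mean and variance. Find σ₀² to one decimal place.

σ₀² = 37.4

For the Normal–Normal model with known σ², precisions add: τ_n = τ₀ + n/σ².
So 1/σ₀² = 1/2.8343 − 30/92.0 = 0.352821 − 0.326087 = 0.026734.
Hence σ₀² = 1/0.026734 ≈ 37.4.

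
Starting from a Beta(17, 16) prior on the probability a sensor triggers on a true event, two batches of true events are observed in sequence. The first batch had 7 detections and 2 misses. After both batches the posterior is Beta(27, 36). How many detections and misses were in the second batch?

Because Beta–binomial updating is additive in the counts, the combined data contributed (α_post−α_prior, β_post−β_prior) successes and failures.
Total across both batches: 27−17=10 detections, 36−16=20 misses.
Subtract the first batch: 10−7=3 detections and 20−2=18 misses.

3 detections and 18 misses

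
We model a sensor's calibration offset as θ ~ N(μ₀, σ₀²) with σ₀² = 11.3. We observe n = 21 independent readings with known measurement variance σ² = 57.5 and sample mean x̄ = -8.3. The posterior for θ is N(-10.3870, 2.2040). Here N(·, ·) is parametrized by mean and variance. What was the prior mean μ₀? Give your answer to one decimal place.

μ₀ = -19.0

With known observation variance, the Normal–Normal posterior has precision τ_n = τ₀ + n/σ² and mean μ_n = (τ₀μ₀ + (n/σ²)x̄)/τ_n.
Here τ₀ = 1/11.3 = 0.088496 and τ_data = 21/57.5 = 0.365217, so τ_n = 0.453713.
Rearranging for μ₀: μ₀ = (μ_n·τ_n − τ_data·x̄)/τ₀ = (-10.3870·0.453713 − 0.365217·-8.3) / 0.088496 = -1.681416/0.088496 ≈ -19.0.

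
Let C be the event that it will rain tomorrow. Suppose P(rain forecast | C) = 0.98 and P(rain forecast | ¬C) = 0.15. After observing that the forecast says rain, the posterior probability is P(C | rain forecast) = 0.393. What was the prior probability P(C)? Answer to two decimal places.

In odds form, posterior odds = prior odds × likelihood ratio, so prior odds = posterior odds ÷ LR.
Posterior odds = 0.393/(1−0.393) = 0.6474. LR = 0.98/0.15 = 6.5333.
Prior odds = 0.6474/6.5333 = 0.0991, so P(C) = 0.0991/(1+0.0991) ≈ 0.09.

P(C) = 0.09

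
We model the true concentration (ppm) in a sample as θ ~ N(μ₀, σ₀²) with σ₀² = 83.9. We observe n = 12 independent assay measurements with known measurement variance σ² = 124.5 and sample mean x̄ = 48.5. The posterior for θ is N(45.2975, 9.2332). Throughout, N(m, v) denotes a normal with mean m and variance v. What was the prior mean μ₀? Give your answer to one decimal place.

With known observation variance, the Normal–Normal posterior has precision τ_n = τ₀ + n/σ² and mean μ_n = (τ₀μ₀ + (n/σ²)x̄)/τ_n.
Here τ₀ = 1/83.9 = 0.011919 and τ_data = 12/124.5 = 0.096386, so τ_n = 0.108305.
Rearranging for μ₀: μ₀ = (μ_n·τ_n − τ_data·x̄)/τ₀ = (45.2975·0.108305 − 0.096386·48.5) / 0.011919 = 0.231225/0.011919 ≈ 19.4.

μ₀ = 19.4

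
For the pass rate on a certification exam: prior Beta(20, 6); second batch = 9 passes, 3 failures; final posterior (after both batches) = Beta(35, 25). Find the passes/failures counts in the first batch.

6 passes and 16 failures

Because Beta–binomial updating is additive in the counts, the combined data contributed (α_post−α_prior, β_post−β_prior) successes and failures.
Total across both batches: 35−20=15 passes, 25−6=19 failures.
Subtract the second batch: 15−9=6 passes and 19−3=16 failures.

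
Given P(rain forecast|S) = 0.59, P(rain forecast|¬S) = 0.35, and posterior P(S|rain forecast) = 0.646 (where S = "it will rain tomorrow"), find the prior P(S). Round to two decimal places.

P(S) = 0.52

In odds form, posterior odds = prior odds × likelihood ratio, so prior odds = posterior odds ÷ LR.
Posterior odds = 0.646/(1−0.646) = 1.8249. LR = 0.59/0.35 = 1.6857.
Prior odds = 1.8249/1.6857 = 1.0826, so P(S) = 1.0826/(1+1.0826) ≈ 0.52.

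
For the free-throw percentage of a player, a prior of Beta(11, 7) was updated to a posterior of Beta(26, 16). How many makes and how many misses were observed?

Under Beta–binomial conjugacy the posterior parameters are (a+s, b+f).
So s = 26 − 11 = 15 and f = 16 − 7 = 9.

15 makes and 9 misses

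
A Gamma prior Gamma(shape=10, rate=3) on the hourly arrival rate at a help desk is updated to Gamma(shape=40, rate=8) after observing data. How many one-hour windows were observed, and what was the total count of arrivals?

Gamma–Poisson conjugacy: posterior shape = α + Σxᵢ, posterior rate = β + n.
Matching: Σxᵢ = 40 − 10 = 30 and n = 8 − 3 = 5.

n = 5 one-hour windows with total 30 arrivals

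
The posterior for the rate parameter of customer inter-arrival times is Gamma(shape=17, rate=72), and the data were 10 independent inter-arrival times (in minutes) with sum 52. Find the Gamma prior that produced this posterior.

Gamma(shape=7, rate=20)

For an exponential likelihood with a Gamma(α, β) prior on the rate, n observations with total T give posterior Gamma(α+n, β+T).
So α = 17 − 10 = 7 and β = 72 − 52 = 20.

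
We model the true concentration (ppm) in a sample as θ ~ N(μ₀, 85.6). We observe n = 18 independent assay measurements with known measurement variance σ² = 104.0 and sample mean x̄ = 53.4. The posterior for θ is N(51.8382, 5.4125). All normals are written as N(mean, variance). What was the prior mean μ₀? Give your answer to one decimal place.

μ₀ = 28.7

With known observation variance, the Normal–Normal posterior has precision τ_n = τ₀ + n/σ² and mean μ_n = (τ₀μ₀ + (n/σ²)x̄)/τ_n.
Here τ₀ = 1/85.6 = 0.011682 and τ_data = 18/104.0 = 0.173077, so τ_n = 0.184759.
Rearranging for μ₀: μ₀ = (μ_n·τ_n − τ_data·x̄)/τ₀ = (51.8382·0.184759 − 0.173077·53.4) / 0.011682 = 0.335262/0.011682 ≈ 28.7.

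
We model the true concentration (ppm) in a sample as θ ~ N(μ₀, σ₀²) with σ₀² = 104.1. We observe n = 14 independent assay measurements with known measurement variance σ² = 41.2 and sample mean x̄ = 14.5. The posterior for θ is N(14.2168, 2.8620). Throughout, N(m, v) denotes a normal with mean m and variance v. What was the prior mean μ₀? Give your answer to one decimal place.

μ₀ = 4.2

With known observation variance, the Normal–Normal posterior has precision τ_n = τ₀ + n/σ² and mean μ_n = (τ₀μ₀ + (n/σ²)x̄)/τ_n.
Here τ₀ = 1/104.1 = 0.009606 and τ_data = 14/41.2 = 0.339806, so τ_n = 0.349412.
Rearranging for μ₀: μ₀ = (μ_n·τ_n − τ_data·x̄)/τ₀ = (14.2168·0.349412 − 0.339806·14.5) / 0.009606 = 0.040334/0.009606 ≈ 4.2.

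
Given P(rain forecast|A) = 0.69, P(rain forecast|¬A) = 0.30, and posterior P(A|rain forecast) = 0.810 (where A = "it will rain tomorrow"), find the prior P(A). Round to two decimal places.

In odds form, posterior odds = prior odds × likelihood ratio, so prior odds = posterior odds ÷ LR.
Posterior odds = 0.810/(1−0.810) = 4.2632. LR = 0.69/0.30 = 2.3000.
Prior odds = 4.2632/2.3000 = 1.8536, so P(A) = 1.8536/(1+1.8536) ≈ 0.65.

P(A) = 0.65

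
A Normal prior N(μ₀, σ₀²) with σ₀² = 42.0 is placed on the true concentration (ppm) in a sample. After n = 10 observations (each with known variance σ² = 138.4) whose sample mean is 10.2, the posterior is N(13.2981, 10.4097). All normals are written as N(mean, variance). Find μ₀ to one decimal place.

μ₀ = 22.7

The posterior mean is a precision-weighted average: μ_n = (τ₀μ₀ + τ_data·x̄)/(τ₀+τ_data), with τ₀=1/σ₀² and τ_data=n/σ².
Here τ₀ = 1/42.0 = 0.023810 and τ_data = 10/138.4 = 0.072254, so τ_n = 0.096064.
Rearranging for μ₀: μ₀ = (μ_n·τ_n − τ_data·x̄)/τ₀ = (13.2981·0.096064 − 0.072254·10.2) / 0.023810 = 0.540478/0.023810 ≈ 22.7.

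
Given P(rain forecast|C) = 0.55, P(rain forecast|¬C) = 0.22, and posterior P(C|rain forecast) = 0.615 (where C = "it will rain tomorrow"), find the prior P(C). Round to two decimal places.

P(C) = 0.39

Bayes' rule in odds form gives O(C|E) = O(C)·[P(E|C)/P(E|¬C)], hence O(C) = O(C|E)/LR.
Posterior odds = 0.615/(1−0.615) = 1.5974. LR = 0.55/0.22 = 2.5000.
Prior odds = 1.5974/2.5000 = 0.6390, so P(C) = 0.6390/(1+0.6390) ≈ 0.39.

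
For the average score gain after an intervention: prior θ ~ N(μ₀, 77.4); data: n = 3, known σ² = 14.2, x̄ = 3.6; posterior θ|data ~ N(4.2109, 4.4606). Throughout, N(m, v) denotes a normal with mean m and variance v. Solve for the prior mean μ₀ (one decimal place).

μ₀ = 14.2

The posterior mean is a precision-weighted average: μ_n = (τ₀μ₀ + τ_data·x̄)/(τ₀+τ_data), with τ₀=1/σ₀² and τ_data=n/σ².
Here τ₀ = 1/77.4 = 0.012920 and τ_data = 3/14.2 = 0.211268, so τ_n = 0.224188.
Rearranging for μ₀: μ₀ = (μ_n·τ_n − τ_data·x̄)/τ₀ = (4.2109·0.224188 − 0.211268·3.6) / 0.012920 = 0.183468/0.012920 ≈ 14.2.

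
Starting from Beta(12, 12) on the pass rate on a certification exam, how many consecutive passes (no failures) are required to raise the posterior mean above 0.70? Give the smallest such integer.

After k passes and 0 failures the posterior is Beta(12+k, 12), with mean (12+k)/(12+12+k).
Set (12+k)/(24+k) > 0.70 and solve: k > (0.70·24 − 12)/(1 − 0.70) = 16.000.
The smallest integer exceeding 16.000 is 17, and checking k=17: (29)/(41) = 0.7073 > 0.70.

k = 17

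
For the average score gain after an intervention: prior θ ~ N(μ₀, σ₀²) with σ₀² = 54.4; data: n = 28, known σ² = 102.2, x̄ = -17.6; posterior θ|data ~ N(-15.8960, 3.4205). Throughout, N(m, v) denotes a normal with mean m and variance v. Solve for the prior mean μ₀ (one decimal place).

The posterior mean is a precision-weighted average: μ_n = (τ₀μ₀ + τ_data·x̄)/(τ₀+τ_data), with τ₀=1/σ₀² and τ_data=n/σ².
Here τ₀ = 1/54.4 = 0.018382 and τ_data = 28/102.2 = 0.273973, so τ_n = 0.292355.
Rearranging for μ₀: μ₀ = (μ_n·τ_n − τ_data·x̄)/τ₀ = (-15.8960·0.292355 − 0.273973·-17.6) / 0.018382 = 0.174650/0.018382 ≈ 9.5.

μ₀ = 9.5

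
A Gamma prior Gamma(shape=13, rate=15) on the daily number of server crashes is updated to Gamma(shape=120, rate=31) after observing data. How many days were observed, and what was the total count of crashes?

A Gamma(α, β) prior (rate parametrization) on a Poisson rate with n observations summing to S gives posterior Gamma(α+S, β+n).
Matching: Σxᵢ = 120 − 13 = 107 and n = 31 − 15 = 16.

n = 16 days with total 107 crashes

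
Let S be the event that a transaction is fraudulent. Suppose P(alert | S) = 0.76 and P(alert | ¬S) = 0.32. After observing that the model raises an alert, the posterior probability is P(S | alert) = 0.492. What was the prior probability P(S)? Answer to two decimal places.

P(S) = 0.29

Bayes' rule in odds form gives O(S|E) = O(S)·[P(E|S)/P(E|¬S)], hence O(S) = O(S|E)/LR.
Posterior odds = 0.492/(1−0.492) = 0.9685. LR = 0.76/0.32 = 2.3750.
Prior odds = 0.9685/2.3750 = 0.4078, so P(S) = 0.4078/(1+0.4078) ≈ 0.29.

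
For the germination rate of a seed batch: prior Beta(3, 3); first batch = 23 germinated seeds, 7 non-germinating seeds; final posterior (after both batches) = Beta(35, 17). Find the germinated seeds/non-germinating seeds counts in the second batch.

9 germinated seeds and 7 non-germinating seeds

Sequential conjugate updates are equivalent to a single update on the pooled data, so total successes = posterior α − prior α and total failures = posterior β − prior β.
Total across both batches: 35−3=32 germinated seeds, 17−3=14 non-germinating seeds.
Subtract the first batch: 32−23=9 germinated seeds and 14−7=7 non-germinating seeds.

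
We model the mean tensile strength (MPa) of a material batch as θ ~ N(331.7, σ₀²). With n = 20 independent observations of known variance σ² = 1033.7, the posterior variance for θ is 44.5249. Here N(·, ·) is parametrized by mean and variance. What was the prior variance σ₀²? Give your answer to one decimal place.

σ₀² = 321.4

Posterior precision equals prior precision plus data precision: 1/σ_n² = 1/σ₀² + n/σ².
So 1/σ₀² = 1/44.5249 − 20/1033.7 = 0.022459 − 0.019348 = 0.003111.
Hence σ₀² = 1/0.003111 ≈ 321.4.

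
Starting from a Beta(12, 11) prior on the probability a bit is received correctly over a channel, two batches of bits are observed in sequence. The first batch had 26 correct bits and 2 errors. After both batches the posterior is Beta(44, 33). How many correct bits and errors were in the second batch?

6 correct bits and 20 errors

Sequential conjugate updates are equivalent to a single update on the pooled data, so total successes = posterior α − prior α and total failures = posterior β − prior β.
Total across both batches: 44−12=32 correct bits, 33−11=22 errors.
Subtract the first batch: 32−26=6 correct bits and 22−2=20 errors.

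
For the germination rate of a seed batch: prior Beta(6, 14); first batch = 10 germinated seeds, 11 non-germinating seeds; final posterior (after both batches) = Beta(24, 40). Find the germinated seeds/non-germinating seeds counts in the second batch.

Sequential conjugate updates are equivalent to a single update on the pooled data, so total successes = posterior α − prior α and total failures = posterior β − prior β.
Total across both batches: 24−6=18 germinated seeds, 40−14=26 non-germinating seeds.
Subtract the first batch: 18−10=8 germinated seeds and 26−11=15 non-germinating seeds.

8 germinated seeds and 15 non-germinating seeds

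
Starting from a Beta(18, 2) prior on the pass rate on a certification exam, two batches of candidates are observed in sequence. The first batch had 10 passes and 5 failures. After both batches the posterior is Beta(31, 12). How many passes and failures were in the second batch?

3 passes and 5 failures

Because Beta–binomial updating is additive in the counts, the combined data contributed (α_post−α_prior, β_post−β_prior) successes and failures.
Total across both batches: 31−18=13 passes, 12−2=10 failures.
Subtract the first batch: 13−10=3 passes and 10−5=5 failures.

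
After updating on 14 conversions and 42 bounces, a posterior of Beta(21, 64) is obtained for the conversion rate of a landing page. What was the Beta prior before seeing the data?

Beta(7, 22)

Under Beta–binomial conjugacy the posterior parameters are (a+s, b+f).
So a = 21 − 14 = 7 and b = 64 − 42 = 22.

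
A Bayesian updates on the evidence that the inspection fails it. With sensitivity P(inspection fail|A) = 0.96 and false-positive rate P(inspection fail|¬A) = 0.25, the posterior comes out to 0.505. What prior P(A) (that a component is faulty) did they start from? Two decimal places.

P(A) = 0.21

In odds form, posterior odds = prior odds × likelihood ratio, so prior odds = posterior odds ÷ LR.
Posterior odds = 0.505/(1−0.505) = 1.0202. LR = 0.96/0.25 = 3.8400.
Prior odds = 1.0202/3.8400 = 0.2657, so P(A) = 0.2657/(1+0.2657) ≈ 0.21.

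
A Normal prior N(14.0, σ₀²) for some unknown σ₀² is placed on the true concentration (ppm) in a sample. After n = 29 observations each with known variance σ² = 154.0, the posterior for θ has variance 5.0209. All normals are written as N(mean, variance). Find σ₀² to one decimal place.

σ₀² = 92.1

Posterior precision equals prior precision plus data precision: 1/σ_n² = 1/σ₀² + n/σ².
So 1/σ₀² = 1/5.0209 − 29/154.0 = 0.199167 − 0.188312 = 0.010855.
Hence σ₀² = 1/0.010855 ≈ 92.1.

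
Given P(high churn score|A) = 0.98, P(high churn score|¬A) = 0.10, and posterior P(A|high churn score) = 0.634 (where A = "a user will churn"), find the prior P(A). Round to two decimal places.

Bayes' rule in odds form gives O(A|E) = O(A)·[P(E|A)/P(E|¬A)], hence O(A) = O(A|E)/LR.
Posterior odds = 0.634/(1−0.634) = 1.7322. LR = 0.98/0.10 = 9.8000.
Prior odds = 1.7322/9.8000 = 0.1768, so P(A) = 0.1768/(1+0.1768) ≈ 0.15.

P(A) = 0.15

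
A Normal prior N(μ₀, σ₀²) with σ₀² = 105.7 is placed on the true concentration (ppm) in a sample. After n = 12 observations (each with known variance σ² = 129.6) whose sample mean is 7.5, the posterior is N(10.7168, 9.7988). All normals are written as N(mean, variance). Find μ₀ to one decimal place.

μ₀ = 42.2

With known observation variance, the Normal–Normal posterior has precision τ_n = τ₀ + n/σ² and mean μ_n = (τ₀μ₀ + (n/σ²)x̄)/τ_n.
Here τ₀ = 1/105.7 = 0.009461 and τ_data = 12/129.6 = 0.092593, so τ_n = 0.102054.
Rearranging for μ₀: μ₀ = (μ_n·τ_n − τ_data·x̄)/τ₀ = (10.7168·0.102054 − 0.092593·7.5) / 0.009461 = 0.399245/0.009461 ≈ 42.2.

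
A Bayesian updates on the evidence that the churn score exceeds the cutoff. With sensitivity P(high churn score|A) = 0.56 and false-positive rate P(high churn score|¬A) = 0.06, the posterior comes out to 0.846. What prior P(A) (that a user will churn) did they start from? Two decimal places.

P(A) = 0.37

In odds form, posterior odds = prior odds × likelihood ratio, so prior odds = posterior odds ÷ LR.
Posterior odds = 0.846/(1−0.846) = 5.4935. LR = 0.56/0.06 = 9.3333.
Prior odds = 5.4935/9.3333 = 0.5886, so P(A) = 0.5886/(1+0.5886) ≈ 0.37.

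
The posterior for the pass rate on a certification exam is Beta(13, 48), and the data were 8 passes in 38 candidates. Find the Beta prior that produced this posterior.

Beta(5, 18)

Under Beta–binomial conjugacy the posterior parameters are (a+s, b+f).
So a = 13 − 8 = 5 and b = 48 − 30 = 18.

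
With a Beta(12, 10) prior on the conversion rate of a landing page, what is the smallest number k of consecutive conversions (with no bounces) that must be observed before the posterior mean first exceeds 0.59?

After k conversions and 0 bounces the posterior is Beta(12+k, 10), with mean (12+k)/(12+10+k).
Set (12+k)/(22+k) > 0.59 and solve: k > (0.59·22 − 12)/(1 − 0.59) = 2.390.
The smallest integer exceeding 2.390 is 3, and checking k=3: (15)/(25) = 0.6000 > 0.59.

k = 3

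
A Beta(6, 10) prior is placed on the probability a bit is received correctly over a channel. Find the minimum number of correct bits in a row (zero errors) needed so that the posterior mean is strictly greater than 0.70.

k = 18

After k correct bits and 0 errors the posterior is Beta(6+k, 10), with mean (6+k)/(6+10+k).
Set (6+k)/(16+k) > 0.70 and solve: k > (0.70·16 − 6)/(1 − 0.70) = 17.333.
The smallest integer exceeding 17.333 is 18.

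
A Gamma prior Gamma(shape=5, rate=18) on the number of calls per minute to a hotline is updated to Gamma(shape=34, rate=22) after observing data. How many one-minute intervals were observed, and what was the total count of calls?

n = 4 one-minute intervals with total 29 calls

A Gamma(α, β) prior (rate parametrization) on a Poisson rate with n observations summing to S gives posterior Gamma(α+S, β+n).
Matching: Σxᵢ = 34 − 5 = 29 and n = 22 − 18 = 4.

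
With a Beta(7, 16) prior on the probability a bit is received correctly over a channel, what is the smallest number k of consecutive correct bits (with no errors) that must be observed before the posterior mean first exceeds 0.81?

After k correct bits and 0 errors the posterior is Beta(7+k, 16), with mean (7+k)/(7+16+k).
Set (7+k)/(23+k) > 0.81 and solve: k > (0.81·23 − 7)/(1 − 0.81) = 61.211.
The smallest integer exceeding 61.211 is 62, and checking k=62: (69)/(85) = 0.8118 > 0.81.

k = 62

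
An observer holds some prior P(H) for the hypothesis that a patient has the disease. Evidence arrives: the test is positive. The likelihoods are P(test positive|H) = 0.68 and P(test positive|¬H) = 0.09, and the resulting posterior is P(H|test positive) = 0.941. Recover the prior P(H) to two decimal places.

P(H) = 0.68

In odds form, posterior odds = prior odds × likelihood ratio, so prior odds = posterior odds ÷ LR.
Posterior odds = 0.941/(1−0.941) = 15.9492. LR = 0.68/0.09 = 7.5556.
Prior odds = 15.9492/7.5556 = 2.1109, so P(H) = 2.1109/(1+2.1109) ≈ 0.68.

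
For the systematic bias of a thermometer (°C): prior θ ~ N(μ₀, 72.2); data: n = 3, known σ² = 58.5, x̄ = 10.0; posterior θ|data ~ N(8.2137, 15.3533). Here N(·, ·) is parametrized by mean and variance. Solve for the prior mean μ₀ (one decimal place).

μ₀ = 1.6

The posterior mean is a precision-weighted average: μ_n = (τ₀μ₀ + τ_data·x̄)/(τ₀+τ_data), with τ₀=1/σ₀² and τ_data=n/σ².
Here τ₀ = 1/72.2 = 0.013850 and τ_data = 3/58.5 = 0.051282, so τ_n = 0.065132.
Rearranging for μ₀: μ₀ = (μ_n·τ_n − τ_data·x̄)/τ₀ = (8.2137·0.065132 − 0.051282·10.0) / 0.013850 = 0.022155/0.013850 ≈ 1.6.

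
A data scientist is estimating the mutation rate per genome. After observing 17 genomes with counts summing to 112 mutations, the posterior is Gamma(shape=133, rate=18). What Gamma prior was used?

A Gamma(α, β) prior (rate parametrization) on a Poisson rate with n observations summing to S gives posterior Gamma(α+S, β+n).
So α = 133 − 112 = 21 and β = 18 − 17 = 1.

Gamma(shape=21, rate=1)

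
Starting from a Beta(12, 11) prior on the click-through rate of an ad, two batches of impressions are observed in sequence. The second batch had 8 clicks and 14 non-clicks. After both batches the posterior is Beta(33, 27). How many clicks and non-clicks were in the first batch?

13 clicks and 2 non-clicks

Because Beta–binomial updating is additive in the counts, the combined data contributed (α_post−α_prior, β_post−β_prior) successes and failures.
Total across both batches: 33−12=21 clicks, 27−11=16 non-clicks.
Subtract the second batch: 21−8=13 clicks and 16−14=2 non-clicks.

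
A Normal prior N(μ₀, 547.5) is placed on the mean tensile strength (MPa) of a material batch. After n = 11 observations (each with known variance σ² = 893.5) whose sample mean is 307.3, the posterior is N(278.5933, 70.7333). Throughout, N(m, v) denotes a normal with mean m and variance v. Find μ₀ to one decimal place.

μ₀ = 85.1

The posterior mean is a precision-weighted average: μ_n = (τ₀μ₀ + τ_data·x̄)/(τ₀+τ_data), with τ₀=1/σ₀² and τ_data=n/σ².
Here τ₀ = 1/547.5 = 0.001826 and τ_data = 11/893.5 = 0.012311, so τ_n = 0.014137.
Rearranging for μ₀: μ₀ = (μ_n·τ_n − τ_data·x̄)/τ₀ = (278.5933·0.014137 − 0.012311·307.3) / 0.001826 = 0.155303/0.001826 ≈ 85.1.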